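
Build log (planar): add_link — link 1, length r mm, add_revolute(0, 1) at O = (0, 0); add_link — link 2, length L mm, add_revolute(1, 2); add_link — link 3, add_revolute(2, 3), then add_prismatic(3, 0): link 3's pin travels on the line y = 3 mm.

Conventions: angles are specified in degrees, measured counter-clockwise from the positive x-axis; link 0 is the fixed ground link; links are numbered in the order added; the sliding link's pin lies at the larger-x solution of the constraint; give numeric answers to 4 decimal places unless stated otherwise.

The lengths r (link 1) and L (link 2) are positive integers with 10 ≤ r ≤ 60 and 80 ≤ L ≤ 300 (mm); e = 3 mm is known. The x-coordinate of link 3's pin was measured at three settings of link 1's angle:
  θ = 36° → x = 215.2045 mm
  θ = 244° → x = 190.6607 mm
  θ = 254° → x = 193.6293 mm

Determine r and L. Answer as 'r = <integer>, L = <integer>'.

constraint per measurement: (x − r cos θ)² + (r sin θ − e)² = L²
subtracting the θ₁ and θ₂ equations cancels the r² and L² terms:
r = (x₁² − x₂²) / (2[(x₁cos θ₁ + e sin θ₁) − (x₂cos θ₂ + e sin θ₂)]) = 19.0000 → r = 19
L² = (x₁ − r cos θ₁)² + (r sin θ₁ − e)² = 40000.0136 → L = 200.0000 → L = 200
check at θ₃=254°: x = 193.6293 (printed 193.6293) ✓

r = 19, L = 200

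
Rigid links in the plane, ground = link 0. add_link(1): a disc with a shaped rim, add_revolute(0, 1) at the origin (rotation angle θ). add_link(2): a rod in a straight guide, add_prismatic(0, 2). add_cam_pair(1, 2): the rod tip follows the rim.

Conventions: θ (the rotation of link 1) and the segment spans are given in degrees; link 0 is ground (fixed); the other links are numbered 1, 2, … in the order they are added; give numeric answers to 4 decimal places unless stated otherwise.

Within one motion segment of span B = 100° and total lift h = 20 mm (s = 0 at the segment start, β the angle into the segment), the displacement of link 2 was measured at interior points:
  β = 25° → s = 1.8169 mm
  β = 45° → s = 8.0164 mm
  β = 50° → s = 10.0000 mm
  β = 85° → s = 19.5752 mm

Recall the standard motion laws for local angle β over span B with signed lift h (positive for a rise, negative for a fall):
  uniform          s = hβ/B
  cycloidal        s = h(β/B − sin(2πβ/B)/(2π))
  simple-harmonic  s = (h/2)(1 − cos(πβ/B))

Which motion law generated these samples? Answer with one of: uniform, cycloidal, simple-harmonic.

candidates at β/B = r: uniform s = h·r (linear in β); cycloidal s = h·(r − sin(2πr)/(2π)); simple-harmonic s = (h/2)(1 − cos(πr))
β=25°: printed 1.8169 | uniform 5.0000, cycloidal 1.8169, simple-harmonic 2.9289
β=45°: printed 8.0164 | uniform 9.0000, cycloidal 8.0164, simple-harmonic 8.4357
β=50°: printed 10.0000 | uniform 10.0000, cycloidal 10.0000, simple-harmonic 10.0000
β=85°: printed 19.5752 | uniform 17.0000, cycloidal 19.5752, simple-harmonic 18.9101
only one law matches every sample → cycloidal

cycloidal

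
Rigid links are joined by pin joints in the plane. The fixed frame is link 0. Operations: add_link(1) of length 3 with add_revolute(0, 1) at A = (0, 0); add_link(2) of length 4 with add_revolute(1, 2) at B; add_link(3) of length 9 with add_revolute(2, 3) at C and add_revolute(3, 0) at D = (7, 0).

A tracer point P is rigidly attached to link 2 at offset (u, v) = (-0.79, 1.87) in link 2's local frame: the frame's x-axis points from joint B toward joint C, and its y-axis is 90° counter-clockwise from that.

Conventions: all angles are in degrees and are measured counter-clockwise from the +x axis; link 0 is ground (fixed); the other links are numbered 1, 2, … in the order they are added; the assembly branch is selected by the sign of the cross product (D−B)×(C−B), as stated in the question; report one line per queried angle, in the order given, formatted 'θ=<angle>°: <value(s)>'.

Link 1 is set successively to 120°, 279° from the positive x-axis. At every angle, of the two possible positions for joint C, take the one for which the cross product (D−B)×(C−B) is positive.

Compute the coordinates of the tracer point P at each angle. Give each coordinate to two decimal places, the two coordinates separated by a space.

A=(0,0), D=(7.00,0)
θ=120°: B = A + 3.00·(cos120°, sin120°) = (-1.5000, 2.5981)
θ=120°: |BD| = 8.8882
θ=120°: circle(B,4.00) ∩ circle(D,9.00): a=0.7876, h=3.9217
θ=120°:   candidates: C₊=(0.3995,6.1183) cross=34.857; C₋=(-1.8932,-1.3826) cross=-34.857
θ=120°:   branch + wants cross > 0 → take C=(0.3995,6.1183) (cross=34.857)
θ=120°: ex = (C−B)/|BC| = (0.4749,0.8801); ey = (-0.8801,0.4749)
θ=120°: P = B + -0.79·ex + 1.87·ey = (-3.5209,2.7909)
θ=279°: B = A + 3.00·(cos279°, sin279°) = (0.4693, -2.9631)
θ=279°: |BD| = 7.1715
θ=279°: circle(B,4.00) ∩ circle(D,9.00): a=-0.9461, h=3.8865
θ=279°:   candidates: C₊=(-1.9981,0.1853) cross=27.872; C₋=(1.2135,-6.8932) cross=-27.872
θ=279°:   branch + wants cross > 0 → take C=(-1.9981,0.1853) (cross=27.872)
θ=279°: ex = (C−B)/|BC| = (-0.6168,0.7871); ey = (-0.7871,-0.6168)
θ=279°: P = B + -0.79·ex + 1.87·ey = (-0.5152,-4.7384)

θ=120°: -3.52 2.79
θ=279°: -0.52 -4.74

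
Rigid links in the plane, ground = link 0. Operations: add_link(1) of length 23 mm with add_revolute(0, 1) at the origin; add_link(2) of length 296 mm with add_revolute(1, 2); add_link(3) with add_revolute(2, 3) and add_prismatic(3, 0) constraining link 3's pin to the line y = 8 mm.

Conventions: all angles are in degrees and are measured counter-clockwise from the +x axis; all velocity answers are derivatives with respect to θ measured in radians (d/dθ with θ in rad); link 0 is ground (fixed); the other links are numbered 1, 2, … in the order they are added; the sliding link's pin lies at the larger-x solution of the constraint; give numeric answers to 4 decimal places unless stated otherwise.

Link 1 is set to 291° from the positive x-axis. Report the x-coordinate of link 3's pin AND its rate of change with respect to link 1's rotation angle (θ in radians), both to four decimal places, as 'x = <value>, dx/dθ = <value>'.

geometry: r = 23 mm, L = 296 mm, e = 8 mm
crank pin P = (r cos θ, r sin θ) = (8.242463, -21.472350)
h = r sin θ − e = -21.472350 − 8 = -29.472350
x = r cos θ + √(L² − h²) = 8.242463 + 294.529083 = 302.771546
dx/dθ = −r sin θ − h·r cos θ/√(L² − h²) (θ in radians; h = -29.472350) = 22.297140

x = 302.7715, dx/dθ = 22.2971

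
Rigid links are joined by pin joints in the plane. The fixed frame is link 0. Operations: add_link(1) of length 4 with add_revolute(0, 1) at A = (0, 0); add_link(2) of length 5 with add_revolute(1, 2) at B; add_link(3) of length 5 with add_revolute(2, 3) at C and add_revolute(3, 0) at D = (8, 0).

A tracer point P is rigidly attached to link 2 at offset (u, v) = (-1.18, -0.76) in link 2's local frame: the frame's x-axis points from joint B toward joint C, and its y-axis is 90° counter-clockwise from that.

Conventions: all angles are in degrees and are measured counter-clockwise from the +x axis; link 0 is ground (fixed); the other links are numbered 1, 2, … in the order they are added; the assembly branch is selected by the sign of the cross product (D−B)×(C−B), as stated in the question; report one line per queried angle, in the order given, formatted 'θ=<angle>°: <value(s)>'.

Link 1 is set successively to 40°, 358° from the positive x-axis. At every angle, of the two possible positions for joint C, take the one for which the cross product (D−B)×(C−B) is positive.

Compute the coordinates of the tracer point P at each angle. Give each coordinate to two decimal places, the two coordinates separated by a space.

A=(0,0), D=(8.00,0)
θ=40°: B = A + 4.00·(cos40°, sin40°) = (3.0642, 2.5712)
θ=40°: |BD| = 5.5654
θ=40°: circle(B,5.00) ∩ circle(D,5.00): a=2.7827, h=4.1541
θ=40°:   candidates: C₊=(7.4513,4.9698) cross=23.119; C₋=(3.6129,-2.3986) cross=-23.119
θ=40°:   branch + wants cross > 0 → take C=(7.4513,4.9698) (cross=23.119)
θ=40°: ex = (C−B)/|BC| = (0.8774,0.4797); ey = (-0.4797,0.8774)
θ=40°: P = B + -1.18·ex + -0.76·ey = (2.3934,1.3382)
θ=358°: B = A + 4.00·(cos358°, sin358°) = (3.9976, -0.1396)
θ=358°: |BD| = 4.0049
θ=358°: circle(B,5.00) ∩ circle(D,5.00): a=2.0024, h=4.5815
θ=358°:   candidates: C₊=(5.8391,4.5089) cross=18.348; C₋=(6.1585,-4.6485) cross=-18.348
θ=358°:   branch + wants cross > 0 → take C=(5.8391,4.5089) (cross=18.348)
θ=358°: ex = (C−B)/|BC| = (0.3683,0.9297); ey = (-0.9297,0.3683)
θ=358°: P = B + -1.18·ex + -0.76·ey = (4.2695,-1.5166)

θ=40°: 2.39 1.34
θ=358°: 4.27 -1.52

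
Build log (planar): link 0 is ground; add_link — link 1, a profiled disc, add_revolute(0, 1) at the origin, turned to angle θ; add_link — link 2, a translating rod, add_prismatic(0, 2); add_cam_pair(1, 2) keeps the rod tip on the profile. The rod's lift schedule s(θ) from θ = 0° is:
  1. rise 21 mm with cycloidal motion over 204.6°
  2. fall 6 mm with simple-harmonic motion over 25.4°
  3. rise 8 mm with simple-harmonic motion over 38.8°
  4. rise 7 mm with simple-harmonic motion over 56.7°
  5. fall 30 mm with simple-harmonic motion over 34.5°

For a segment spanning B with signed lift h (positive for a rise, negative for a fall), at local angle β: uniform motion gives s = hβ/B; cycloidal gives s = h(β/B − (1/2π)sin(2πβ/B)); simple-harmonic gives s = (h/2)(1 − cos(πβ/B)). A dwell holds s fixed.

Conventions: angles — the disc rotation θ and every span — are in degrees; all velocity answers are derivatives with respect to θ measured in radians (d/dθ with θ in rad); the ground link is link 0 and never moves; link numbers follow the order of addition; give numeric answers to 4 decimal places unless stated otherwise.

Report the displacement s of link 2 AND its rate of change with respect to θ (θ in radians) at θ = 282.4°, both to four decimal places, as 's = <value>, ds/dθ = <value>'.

seg 1 [0°–204.6°] cycloidal, h=21: full span → s += 21 → s = 21.0000
seg 2 [204.6°–230°] simple-harmonic, h=-6: full span → s += -6 → s = 15.0000
seg 3 [230°–268.8°] simple-harmonic, h=8: full span → s += 8 → s = 23.0000
seg 4 [268.8°–325.5°] simple-harmonic, h=7: θ=282.4° here. β=13.6, B=56.7. 7/2·(1 − cos(π·0.2399)) = 0.9475 → s = 23.9475
velocity in seg [268.8°–325.5°] (simple-harmonic), θ in radians: β = 13.6° = 0.2374 rad, B = 56.7° = 0.9896 rad; ds/dθ = (πh/(2B)) sin(πβ/B) = (π·7/(2·0.9896)) sin(π·0.2399) = 7.602488 mm/rad

s = 23.9475, ds/dθ = 7.6025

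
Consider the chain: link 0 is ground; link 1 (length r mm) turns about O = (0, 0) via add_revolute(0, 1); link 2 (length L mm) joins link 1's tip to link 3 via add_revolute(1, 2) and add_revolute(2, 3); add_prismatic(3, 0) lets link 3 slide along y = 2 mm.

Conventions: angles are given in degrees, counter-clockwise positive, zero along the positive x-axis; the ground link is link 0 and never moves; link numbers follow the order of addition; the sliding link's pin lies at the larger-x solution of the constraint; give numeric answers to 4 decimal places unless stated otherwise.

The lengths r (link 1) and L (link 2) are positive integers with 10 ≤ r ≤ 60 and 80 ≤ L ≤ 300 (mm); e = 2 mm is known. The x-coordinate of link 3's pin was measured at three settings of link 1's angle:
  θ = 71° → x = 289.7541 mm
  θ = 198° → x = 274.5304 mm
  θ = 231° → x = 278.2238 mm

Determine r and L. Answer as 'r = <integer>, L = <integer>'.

constraint per measurement: (x − r cos θ)² + (r sin θ − e)² = L²
subtracting the θ₁ and θ₂ equations cancels the r² and L² terms:
r = (x₁² − x₂²) / (2[(x₁cos θ₁ + e sin θ₁) − (x₂cos θ₂ + e sin θ₂)]) = 12.0000 → r = 12
L² = (x₁ − r cos θ₁)² + (r sin θ₁ − e)² = 81796.0206 → L = 286.0000 → L = 286
check at θ₃=231°: x = 278.2238 (printed 278.2238) ✓

r = 12, L = 286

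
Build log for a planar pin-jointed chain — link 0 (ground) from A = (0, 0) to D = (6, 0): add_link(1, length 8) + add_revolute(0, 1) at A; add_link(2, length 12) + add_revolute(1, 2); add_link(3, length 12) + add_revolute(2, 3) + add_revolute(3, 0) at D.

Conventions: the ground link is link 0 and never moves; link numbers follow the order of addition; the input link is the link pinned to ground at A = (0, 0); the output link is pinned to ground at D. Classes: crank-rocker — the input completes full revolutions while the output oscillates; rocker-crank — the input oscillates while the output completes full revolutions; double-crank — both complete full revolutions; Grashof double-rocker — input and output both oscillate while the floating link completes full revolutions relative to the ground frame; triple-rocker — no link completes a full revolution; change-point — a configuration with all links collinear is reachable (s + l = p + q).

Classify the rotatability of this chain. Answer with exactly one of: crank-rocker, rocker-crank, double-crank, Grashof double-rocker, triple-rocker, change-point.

lengths: ground=6, input=8, coupler=12, output=12
sorted: s=6 (shortest), l=12 (longest), p+q=20
s + l = 18 vs p + q = 20
s + l < p + q (Grashof) with shortest = ground link → double-crank

double-crank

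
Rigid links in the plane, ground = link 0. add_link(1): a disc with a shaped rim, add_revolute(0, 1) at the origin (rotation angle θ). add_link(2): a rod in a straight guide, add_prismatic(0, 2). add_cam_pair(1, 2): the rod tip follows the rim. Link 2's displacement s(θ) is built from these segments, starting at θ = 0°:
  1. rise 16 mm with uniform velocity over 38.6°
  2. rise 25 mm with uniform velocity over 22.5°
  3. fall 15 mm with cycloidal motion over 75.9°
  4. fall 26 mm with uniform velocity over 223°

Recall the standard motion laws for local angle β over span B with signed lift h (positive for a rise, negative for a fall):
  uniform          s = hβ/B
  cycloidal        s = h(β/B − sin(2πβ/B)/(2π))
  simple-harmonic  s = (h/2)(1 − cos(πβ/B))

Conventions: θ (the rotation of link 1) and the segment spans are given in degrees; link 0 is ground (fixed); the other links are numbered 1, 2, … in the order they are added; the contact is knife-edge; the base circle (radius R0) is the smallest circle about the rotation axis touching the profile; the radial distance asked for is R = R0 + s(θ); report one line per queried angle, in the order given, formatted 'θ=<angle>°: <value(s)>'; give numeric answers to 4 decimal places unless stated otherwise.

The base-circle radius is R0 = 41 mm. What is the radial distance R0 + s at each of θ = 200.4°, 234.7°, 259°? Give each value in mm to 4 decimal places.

segment 1 (0° to 38.6°, uniform, h = 16) is passed completely: s = 0.0000 + (16) = 16.0000
segment 2 (38.6° to 61.1°, uniform, h = 25) is passed completely: s = 16.0000 + (25) = 41.0000
segment 3 (61.1° to 137°, cycloidal, h = -15) is passed completely: s = 41.0000 + (-15) = 26.0000
θ = 200.4° falls in segment 4 (137° to 360°, uniform, h = -26): β = 200.4 − 137 = 63.4°, B = 223°; Δs = -26·63.4/223 = -7.3919; s = 26.0000 − 7.3919 = 18.6081
θ = 234.7° falls in segment 4 (137° to 360°, uniform, h = -26): β = 234.7 − 137 = 97.7°, B = 223°; Δs = -26·97.7/223 = -11.3910; s = 26.0000 − 11.3910 = 14.6090
θ = 259° falls in segment 4 (137° to 360°, uniform, h = -26): β = 259 − 137 = 122°, B = 223°; Δs = -26·122/223 = -14.2242; s = 26.0000 − 14.2242 = 11.7758
θ=200.4°: R = R0 + s = 41 + 18.6081 = 59.6081
θ=234.7°: R = R0 + s = 41 + 14.6090 = 55.6090
θ=259°: R = R0 + s = 41 + 11.7758 = 52.7758

θ=200.4°: 59.6081
θ=234.7°: 55.6090
θ=259°: 52.7758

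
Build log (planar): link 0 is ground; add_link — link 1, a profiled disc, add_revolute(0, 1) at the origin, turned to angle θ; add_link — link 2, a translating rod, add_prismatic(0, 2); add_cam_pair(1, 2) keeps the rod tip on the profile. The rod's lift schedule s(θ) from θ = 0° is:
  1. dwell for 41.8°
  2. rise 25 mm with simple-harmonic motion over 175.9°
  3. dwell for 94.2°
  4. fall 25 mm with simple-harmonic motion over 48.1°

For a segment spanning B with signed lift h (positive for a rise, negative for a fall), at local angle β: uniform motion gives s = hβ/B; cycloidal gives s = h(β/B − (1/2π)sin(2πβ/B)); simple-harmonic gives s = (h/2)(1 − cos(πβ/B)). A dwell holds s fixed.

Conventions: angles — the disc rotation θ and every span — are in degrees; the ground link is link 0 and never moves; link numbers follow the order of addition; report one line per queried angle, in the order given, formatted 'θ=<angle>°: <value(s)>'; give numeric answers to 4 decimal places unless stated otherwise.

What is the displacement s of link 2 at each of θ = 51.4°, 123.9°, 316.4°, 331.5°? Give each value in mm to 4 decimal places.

seg 1 [0°–41.8°] dwell: s stays 0.0000
seg 2 [41.8°–217.7°] simple-harmonic, h=25: θ=51.4° here. β=9.6, B=175.9. 25/2·(1 − cos(π·0.0546)) = 0.1833 → s = 0.1833
seg 2 [41.8°–217.7°] simple-harmonic, h=25: θ=123.9° here. β=82.1, B=175.9. 25/2·(1 − cos(π·0.4667)) = 11.1964 → s = 11.1964
seg 2 [41.8°–217.7°] simple-harmonic, h=25: full span → s += 25 → s = 25.0000
seg 3 [217.7°–311.9°] dwell: s stays 25.0000
seg 4 [311.9°–360°] simple-harmonic, h=-25: θ=316.4° here. β=4.5, B=48.1. -25/2·(1 − cos(π·0.0936)) = -0.5360 → s = 24.4640
seg 4 [311.9°–360°] simple-harmonic, h=-25: θ=331.5° here. β=19.6, B=48.1. -25/2·(1 − cos(π·0.4075)) = -8.9179 → s = 16.0821

θ=51.4°: 0.1833
θ=123.9°: 11.1964
θ=316.4°: 24.4640
θ=331.5°: 16.0821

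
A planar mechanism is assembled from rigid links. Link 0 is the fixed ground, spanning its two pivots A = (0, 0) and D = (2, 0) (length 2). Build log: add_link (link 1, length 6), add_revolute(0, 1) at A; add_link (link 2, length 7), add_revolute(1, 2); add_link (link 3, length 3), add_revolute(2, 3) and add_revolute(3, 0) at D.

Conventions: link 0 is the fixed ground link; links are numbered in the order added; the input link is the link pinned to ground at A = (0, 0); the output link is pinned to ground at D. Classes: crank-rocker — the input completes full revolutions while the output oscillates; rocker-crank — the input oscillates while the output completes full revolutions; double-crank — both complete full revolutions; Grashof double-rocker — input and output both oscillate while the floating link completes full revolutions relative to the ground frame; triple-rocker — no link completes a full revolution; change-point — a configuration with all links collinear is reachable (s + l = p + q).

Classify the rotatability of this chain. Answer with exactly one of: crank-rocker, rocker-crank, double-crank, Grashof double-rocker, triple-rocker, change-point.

lengths: ground=2, input=6, coupler=7, output=3
sorted: s=2 (shortest), l=7 (longest), p+q=9
s + l = 9 vs p + q = 9
s + l = p + q → change-point (collinear configuration reachable)

change-point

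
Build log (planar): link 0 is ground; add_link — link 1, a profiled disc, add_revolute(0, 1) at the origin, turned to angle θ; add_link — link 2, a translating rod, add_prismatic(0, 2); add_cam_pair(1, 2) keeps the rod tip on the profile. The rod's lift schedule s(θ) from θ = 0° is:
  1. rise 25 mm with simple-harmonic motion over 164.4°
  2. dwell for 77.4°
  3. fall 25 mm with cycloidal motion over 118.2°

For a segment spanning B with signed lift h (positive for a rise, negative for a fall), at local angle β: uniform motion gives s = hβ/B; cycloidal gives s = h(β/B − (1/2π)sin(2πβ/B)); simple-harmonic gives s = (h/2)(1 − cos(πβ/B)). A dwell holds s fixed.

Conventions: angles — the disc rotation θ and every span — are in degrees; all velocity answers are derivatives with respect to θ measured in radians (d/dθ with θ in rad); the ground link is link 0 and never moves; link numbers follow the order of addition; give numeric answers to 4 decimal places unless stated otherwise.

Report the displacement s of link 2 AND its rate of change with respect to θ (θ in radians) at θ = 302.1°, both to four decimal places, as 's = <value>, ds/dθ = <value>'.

seg 1 [0°–164.4°] simple-harmonic, h=25: full span → s += 25 → s = 25.0000
seg 2 [164.4°–241.8°] dwell: s stays 25.0000
seg 3 [241.8°–360°] cycloidal, h=-25: θ=302.1° here. β=60.3, B=118.2. -25·(0.5102 − sin(2π·0.5102)/(2π)) = -13.0074 → s = 11.9926
velocity in seg [241.8°–360°] (cycloidal), θ in radians: β = 60.3° = 1.0524 rad, B = 118.2° = 2.0630 rad; ds/dθ = (h/B)(1 − cos(2πβ/B)) = ((-25)/2.0630)(1 − cos(2π·0.5102)) = -24.212147 mm/rad

s = 11.9926, ds/dθ = -24.2121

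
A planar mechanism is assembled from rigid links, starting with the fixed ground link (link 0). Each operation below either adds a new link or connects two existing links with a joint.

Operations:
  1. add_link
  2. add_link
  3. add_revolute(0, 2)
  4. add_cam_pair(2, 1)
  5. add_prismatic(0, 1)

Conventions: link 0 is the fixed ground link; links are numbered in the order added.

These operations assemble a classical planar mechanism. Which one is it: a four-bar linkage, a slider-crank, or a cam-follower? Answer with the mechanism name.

links: 3 (incl. ground); joints: 1 revolute, 1 prismatic, 1 higher (cam) pair, forming one closed loop
3 links, revolute + prismatic + higher pair in one loop → cam-follower

cam-follower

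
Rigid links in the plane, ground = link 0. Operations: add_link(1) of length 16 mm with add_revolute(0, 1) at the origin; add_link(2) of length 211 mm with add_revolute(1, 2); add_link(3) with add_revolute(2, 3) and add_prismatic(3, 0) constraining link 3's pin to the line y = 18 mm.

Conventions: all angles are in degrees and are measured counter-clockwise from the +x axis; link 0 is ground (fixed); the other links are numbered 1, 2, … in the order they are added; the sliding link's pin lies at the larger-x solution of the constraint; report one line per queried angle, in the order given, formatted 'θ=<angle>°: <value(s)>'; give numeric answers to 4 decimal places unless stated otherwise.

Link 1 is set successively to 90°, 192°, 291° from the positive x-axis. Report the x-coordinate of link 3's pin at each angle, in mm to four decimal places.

geometry: r = 16 mm, L = 211 mm, e = 18 mm
θ=90°: crank pin P = (r cos θ, r sin θ) = (0.000000, 16.000000)
θ=90°: h = r sin θ − e = 16.000000 − 18 = -2.000000
θ=90°: x = r cos θ + √(L² − h²) = 0.000000 + 210.990521 = 210.990521
θ=192°: crank pin P = (r cos θ, r sin θ) = (-15.650362, -3.326587)
θ=192°: h = r sin θ − e = -3.326587 − 18 = -21.326587
θ=192°: x = r cos θ + √(L² − h²) = -15.650362 + 209.919453 = 194.269091
θ=291°: crank pin P = (r cos θ, r sin θ) = (5.733887, -14.937287)
θ=291°: h = r sin θ − e = -14.937287 − 18 = -32.937287
θ=291°: x = r cos θ + √(L² − h²) = 5.733887 + 208.413376 = 214.147263

θ=90°: 210.9905
θ=192°: 194.2691
θ=291°: 214.1473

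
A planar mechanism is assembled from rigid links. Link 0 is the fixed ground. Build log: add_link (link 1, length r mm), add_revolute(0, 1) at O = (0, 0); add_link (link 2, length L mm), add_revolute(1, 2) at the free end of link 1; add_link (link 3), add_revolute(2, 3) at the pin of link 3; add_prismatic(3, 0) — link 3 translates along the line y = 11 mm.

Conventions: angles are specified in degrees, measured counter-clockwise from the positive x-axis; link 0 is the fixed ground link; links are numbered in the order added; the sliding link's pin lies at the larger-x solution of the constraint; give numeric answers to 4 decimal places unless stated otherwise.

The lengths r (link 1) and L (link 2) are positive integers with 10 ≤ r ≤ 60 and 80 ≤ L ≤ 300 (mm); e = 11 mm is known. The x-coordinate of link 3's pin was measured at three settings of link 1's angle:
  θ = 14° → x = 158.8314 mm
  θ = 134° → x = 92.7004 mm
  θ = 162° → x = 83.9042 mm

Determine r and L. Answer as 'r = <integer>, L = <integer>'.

constraint per measurement: (x − r cos θ)² + (r sin θ − e)² = L²
subtracting the θ₁ and θ₂ equations cancels the r² and L² terms:
r = (x₁² − x₂²) / (2[(x₁cos θ₁ + e sin θ₁) − (x₂cos θ₂ + e sin θ₂)]) = 39.0000 → r = 39
L² = (x₁ − r cos θ₁)² + (r sin θ₁ − e)² = 14640.9972 → L = 121.0000 → L = 121
check at θ₃=162°: x = 83.9042 (printed 83.9042) ✓

r = 39, L = 121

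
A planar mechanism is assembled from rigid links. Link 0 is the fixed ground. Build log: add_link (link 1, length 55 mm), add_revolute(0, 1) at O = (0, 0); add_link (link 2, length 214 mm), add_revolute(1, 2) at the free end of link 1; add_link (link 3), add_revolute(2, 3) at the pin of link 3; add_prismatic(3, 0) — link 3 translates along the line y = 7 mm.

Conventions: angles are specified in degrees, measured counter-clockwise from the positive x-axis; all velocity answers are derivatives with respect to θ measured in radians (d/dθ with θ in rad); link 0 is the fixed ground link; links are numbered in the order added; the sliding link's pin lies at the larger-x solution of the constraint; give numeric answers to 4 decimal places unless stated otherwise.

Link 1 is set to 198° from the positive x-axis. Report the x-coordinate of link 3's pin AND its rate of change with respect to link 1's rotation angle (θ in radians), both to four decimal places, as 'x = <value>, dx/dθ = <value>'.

geometry: r = 55 mm, L = 214 mm, e = 7 mm
crank pin P = (r cos θ, r sin θ) = (-52.308108, -16.995935)
h = r sin θ − e = -16.995935 − 7 = -23.995935
x = r cos θ + √(L² − h²) = -52.308108 + 212.650406 = 160.342297
dx/dθ = −r sin θ − h·r cos θ/√(L² − h²) (θ in radians; h = -23.995935) = 11.093374

x = 160.3423, dx/dθ = 11.0934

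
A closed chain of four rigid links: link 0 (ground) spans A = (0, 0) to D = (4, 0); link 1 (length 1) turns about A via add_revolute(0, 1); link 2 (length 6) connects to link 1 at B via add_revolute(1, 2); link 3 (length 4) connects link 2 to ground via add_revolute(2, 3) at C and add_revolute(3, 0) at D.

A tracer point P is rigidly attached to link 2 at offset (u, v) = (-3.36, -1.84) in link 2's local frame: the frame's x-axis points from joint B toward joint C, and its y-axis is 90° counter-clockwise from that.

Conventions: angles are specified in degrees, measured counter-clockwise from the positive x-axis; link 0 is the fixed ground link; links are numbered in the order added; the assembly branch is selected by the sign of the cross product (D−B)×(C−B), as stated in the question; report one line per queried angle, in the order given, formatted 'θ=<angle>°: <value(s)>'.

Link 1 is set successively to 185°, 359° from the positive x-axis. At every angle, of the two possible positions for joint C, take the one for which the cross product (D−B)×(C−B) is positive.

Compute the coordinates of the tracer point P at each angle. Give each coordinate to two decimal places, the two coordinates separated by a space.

A=(0,0), D=(4.00,0)
θ=185°: B = A + 1.00·(cos185°, sin185°) = (-0.9962, -0.0872)
θ=185°: |BD| = 4.9970
θ=185°: circle(B,6.00) ∩ circle(D,4.00): a=4.4997, h=3.9690
θ=185°:   candidates: C₊=(3.4336,3.9597) cross=19.833; C₋=(3.5720,-3.9770) cross=-19.833
θ=185°:   branch + wants cross > 0 → take C=(3.4336,3.9597) (cross=19.833)
θ=185°: ex = (C−B)/|BC| = (0.7383,0.6745); ey = (-0.6745,0.7383)
θ=185°: P = B + -3.36·ex + -1.84·ey = (-2.2358,-3.7119)
θ=359°: B = A + 1.00·(cos359°, sin359°) = (0.9998, -0.0175)
θ=359°: |BD| = 3.0002
θ=359°: circle(B,6.00) ∩ circle(D,4.00): a=4.8332, h=3.5553
θ=359°:   candidates: C₊=(5.8123,3.5659) cross=10.667; C₋=(5.8537,-3.5446) cross=-10.667
θ=359°:   branch + wants cross > 0 → take C=(5.8123,3.5659) (cross=10.667)
θ=359°: ex = (C−B)/|BC| = (0.8021,0.5972); ey = (-0.5972,0.8021)
θ=359°: P = B + -3.36·ex + -1.84·ey = (-0.5962,-3.4999)

θ=185°: -2.24 -3.71
θ=359°: -0.60 -3.50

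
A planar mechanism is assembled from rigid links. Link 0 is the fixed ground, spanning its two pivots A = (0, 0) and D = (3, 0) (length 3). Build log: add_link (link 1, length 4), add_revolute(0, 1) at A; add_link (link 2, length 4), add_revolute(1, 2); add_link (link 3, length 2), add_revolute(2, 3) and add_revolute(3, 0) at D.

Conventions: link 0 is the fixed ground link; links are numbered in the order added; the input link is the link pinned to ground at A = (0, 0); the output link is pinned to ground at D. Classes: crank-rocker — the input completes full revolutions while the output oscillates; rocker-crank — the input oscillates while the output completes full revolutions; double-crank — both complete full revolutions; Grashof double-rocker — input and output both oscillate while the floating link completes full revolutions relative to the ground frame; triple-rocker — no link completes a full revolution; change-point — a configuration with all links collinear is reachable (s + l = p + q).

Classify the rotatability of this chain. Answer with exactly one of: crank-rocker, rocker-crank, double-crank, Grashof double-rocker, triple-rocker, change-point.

lengths: ground=3, input=4, coupler=4, output=2
sorted: s=2 (shortest), l=4 (longest), p+q=7
s + l = 6 vs p + q = 7
s + l < p + q (Grashof) with shortest = output link → rocker-crank

rocker-crank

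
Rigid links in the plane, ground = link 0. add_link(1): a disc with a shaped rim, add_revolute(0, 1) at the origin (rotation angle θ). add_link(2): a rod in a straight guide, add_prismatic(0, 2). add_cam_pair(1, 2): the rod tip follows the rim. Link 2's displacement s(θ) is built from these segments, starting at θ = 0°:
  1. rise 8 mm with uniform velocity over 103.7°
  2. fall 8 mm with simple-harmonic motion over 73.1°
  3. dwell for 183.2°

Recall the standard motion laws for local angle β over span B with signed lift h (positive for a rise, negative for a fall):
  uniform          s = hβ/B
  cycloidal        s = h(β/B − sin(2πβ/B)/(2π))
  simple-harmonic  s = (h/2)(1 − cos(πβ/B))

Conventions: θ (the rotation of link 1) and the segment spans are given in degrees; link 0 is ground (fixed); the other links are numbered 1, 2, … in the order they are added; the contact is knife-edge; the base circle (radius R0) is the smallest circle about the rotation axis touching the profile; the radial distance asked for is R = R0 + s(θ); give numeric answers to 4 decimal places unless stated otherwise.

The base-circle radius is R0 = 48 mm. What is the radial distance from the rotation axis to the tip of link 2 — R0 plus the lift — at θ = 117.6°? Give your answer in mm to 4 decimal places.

segment 1 (0° to 103.7°, uniform, h = 8) is passed completely: s = 0.0000 + (8) = 8.0000
θ = 117.6° falls in segment 2 (103.7° to 176.8°, simple-harmonic, h = -8): β = 117.6 − 103.7 = 13.9°, B = 73.1°; Δs = -8/2·(1 − cos(π·0.1902)) = -0.6927; s = 8.0000 − 0.6927 = 7.3073
R = R0 + s = 48 + 7.3073 = 55.3073

55.3073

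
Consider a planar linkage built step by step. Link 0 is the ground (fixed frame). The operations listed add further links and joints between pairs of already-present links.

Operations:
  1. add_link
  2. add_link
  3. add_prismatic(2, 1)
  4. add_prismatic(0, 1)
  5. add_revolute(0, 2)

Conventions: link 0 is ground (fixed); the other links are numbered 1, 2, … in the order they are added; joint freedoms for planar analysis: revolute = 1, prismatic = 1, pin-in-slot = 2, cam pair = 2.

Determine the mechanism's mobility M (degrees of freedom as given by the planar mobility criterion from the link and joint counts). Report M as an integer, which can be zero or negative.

ground; <1,0,0>
#1 <2,0,0>
#2 <3,0,0>
P:2↔1 J1 <3,1,0>
P:0↔1 J1 <3,2,0>
R:0↔2 J1 <3,3,0>
3×2 − 2×3 − 1×0 = 0

M = 0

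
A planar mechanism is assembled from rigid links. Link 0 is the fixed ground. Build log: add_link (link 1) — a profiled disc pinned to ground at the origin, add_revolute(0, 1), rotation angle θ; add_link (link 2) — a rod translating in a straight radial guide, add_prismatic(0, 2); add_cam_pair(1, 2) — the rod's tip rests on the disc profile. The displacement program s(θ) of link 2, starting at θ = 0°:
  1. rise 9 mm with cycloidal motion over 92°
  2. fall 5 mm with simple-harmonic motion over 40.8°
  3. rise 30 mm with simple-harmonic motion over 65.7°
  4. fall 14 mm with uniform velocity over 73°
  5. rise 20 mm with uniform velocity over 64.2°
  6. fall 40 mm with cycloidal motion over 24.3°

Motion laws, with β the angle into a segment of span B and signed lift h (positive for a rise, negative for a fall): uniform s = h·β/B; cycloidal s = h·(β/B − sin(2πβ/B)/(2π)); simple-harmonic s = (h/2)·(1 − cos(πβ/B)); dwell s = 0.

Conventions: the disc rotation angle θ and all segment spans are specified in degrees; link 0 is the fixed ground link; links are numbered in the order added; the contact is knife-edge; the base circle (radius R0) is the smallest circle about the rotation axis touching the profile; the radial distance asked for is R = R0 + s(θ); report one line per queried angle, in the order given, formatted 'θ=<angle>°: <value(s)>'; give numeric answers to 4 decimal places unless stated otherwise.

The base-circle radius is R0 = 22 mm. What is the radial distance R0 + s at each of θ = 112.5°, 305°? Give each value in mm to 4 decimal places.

seg 1 [0°–92°] cycloidal, h=9: full span → s += 9 → s = 9.0000
seg 2 [92°–132.8°] simple-harmonic, h=-5: θ=112.5° here. β=20.5, B=40.8. -5/2·(1 − cos(π·0.5025)) = -2.5192 → s = 6.4808
seg 2 [92°–132.8°] simple-harmonic, h=-5: full span → s += -5 → s = 4.0000
seg 3 [132.8°–198.5°] simple-harmonic, h=30: full span → s += 30 → s = 34.0000
seg 4 [198.5°–271.5°] uniform, h=-14: full span → s += -14 → s = 20.0000
seg 5 [271.5°–335.7°] uniform, h=20: θ=305° here. β=33.5, B=64.2. 20·33.5/64.2 = 10.4361 → s = 30.4361
θ=112.5°: R = R0 + s = 22 + 6.4808 = 28.4808
θ=305°: R = R0 + s = 22 + 30.4361 = 52.4361

θ=112.5°: 28.4808
θ=305°: 52.4361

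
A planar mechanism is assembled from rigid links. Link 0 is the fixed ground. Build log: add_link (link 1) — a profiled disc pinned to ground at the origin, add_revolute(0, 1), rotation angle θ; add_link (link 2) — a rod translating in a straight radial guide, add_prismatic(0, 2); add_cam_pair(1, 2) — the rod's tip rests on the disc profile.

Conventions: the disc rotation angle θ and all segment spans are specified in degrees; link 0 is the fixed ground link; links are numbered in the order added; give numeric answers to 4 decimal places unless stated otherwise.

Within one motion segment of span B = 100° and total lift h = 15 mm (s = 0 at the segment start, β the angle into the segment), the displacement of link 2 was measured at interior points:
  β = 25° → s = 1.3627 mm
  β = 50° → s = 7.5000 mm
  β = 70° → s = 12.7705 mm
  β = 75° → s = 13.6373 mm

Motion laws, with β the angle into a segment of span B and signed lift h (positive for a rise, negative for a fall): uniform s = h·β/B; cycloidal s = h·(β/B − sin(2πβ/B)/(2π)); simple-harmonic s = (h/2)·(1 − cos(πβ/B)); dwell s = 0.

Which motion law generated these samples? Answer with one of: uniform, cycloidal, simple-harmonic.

candidates at β/B = r: uniform s = h·r (linear in β); cycloidal s = h·(r − sin(2πr)/(2π)); simple-harmonic s = (h/2)(1 − cos(πr))
β=25°: printed 1.3627 | uniform 3.7500, cycloidal 1.3627, simple-harmonic 2.1967
β=50°: printed 7.5000 | uniform 7.5000, cycloidal 7.5000, simple-harmonic 7.5000
β=70°: printed 12.7705 | uniform 10.5000, cycloidal 12.7705, simple-harmonic 11.9084
β=75°: printed 13.6373 | uniform 11.2500, cycloidal 13.6373, simple-harmonic 12.8033
only one law matches every sample → cycloidal

cycloidal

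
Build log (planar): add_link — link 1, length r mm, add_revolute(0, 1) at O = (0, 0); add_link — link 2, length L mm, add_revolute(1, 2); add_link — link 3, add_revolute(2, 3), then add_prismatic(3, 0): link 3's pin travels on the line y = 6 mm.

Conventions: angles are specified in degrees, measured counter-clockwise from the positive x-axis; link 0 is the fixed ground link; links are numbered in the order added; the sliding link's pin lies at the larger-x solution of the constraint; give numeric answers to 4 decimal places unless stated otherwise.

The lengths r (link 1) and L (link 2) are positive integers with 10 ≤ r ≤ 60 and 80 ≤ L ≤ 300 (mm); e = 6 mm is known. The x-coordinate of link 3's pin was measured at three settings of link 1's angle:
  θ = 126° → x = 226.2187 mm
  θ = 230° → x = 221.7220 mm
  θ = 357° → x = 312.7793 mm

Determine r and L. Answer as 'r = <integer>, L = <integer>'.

constraint per measurement: (x − r cos θ)² + (r sin θ − e)² = L²
subtracting the θ₁ and θ₂ equations cancels the r² and L² terms:
r = (x₁² − x₂²) / (2[(x₁cos θ₁ + e sin θ₁) − (x₂cos θ₂ + e sin θ₂)]) = 52.9997 → r = 53
L² = (x₁ − r cos θ₁)² + (r sin θ₁ − e)² = 67599.9751 → L = 260.0000 → L = 260
check at θ₃=357°: x = 312.7793 (printed 312.7793) ✓

r = 53, L = 260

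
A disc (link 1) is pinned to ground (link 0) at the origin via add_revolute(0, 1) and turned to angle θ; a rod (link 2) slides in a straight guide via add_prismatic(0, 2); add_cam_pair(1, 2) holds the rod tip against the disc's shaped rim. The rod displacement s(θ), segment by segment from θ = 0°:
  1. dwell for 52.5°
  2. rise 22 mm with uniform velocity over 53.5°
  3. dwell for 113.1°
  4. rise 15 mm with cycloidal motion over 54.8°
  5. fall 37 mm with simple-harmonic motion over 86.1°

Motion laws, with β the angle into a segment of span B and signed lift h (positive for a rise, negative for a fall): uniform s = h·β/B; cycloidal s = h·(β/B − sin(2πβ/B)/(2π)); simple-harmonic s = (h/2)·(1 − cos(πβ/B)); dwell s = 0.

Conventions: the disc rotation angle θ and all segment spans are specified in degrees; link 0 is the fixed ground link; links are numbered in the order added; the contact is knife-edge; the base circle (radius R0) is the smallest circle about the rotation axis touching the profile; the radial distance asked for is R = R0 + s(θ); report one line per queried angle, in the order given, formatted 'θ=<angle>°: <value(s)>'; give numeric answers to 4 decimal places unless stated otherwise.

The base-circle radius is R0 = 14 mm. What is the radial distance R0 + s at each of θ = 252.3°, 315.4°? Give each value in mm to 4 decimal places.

segment 1 (0° to 52.5°, dwell): s unchanged at 0.0000
segment 2 (52.5° to 106°, uniform, h = 22) is passed completely: s = 0.0000 + (22) = 22.0000
segment 3 (106° to 219.1°, dwell): s unchanged at 22.0000
θ = 252.3° falls in segment 4 (219.1° to 273.9°, cycloidal, h = 15): β = 252.3 − 219.1 = 33.2°, B = 54.8°; Δs = 15·(0.6058 − sin(2π·0.6058)/(2π)) = 10.5607; s = 22.0000 + 10.5607 = 32.5607
segment 4 (219.1° to 273.9°, cycloidal, h = 15) is passed completely: s = 22.0000 + (15) = 37.0000
θ = 315.4° falls in segment 5 (273.9° to 360°, simple-harmonic, h = -37): β = 315.4 − 273.9 = 41.5°, B = 86.1°; Δs = -37/2·(1 − cos(π·0.4820)) = -17.4543; s = 37.0000 − 17.4543 = 19.5457
θ=252.3°: R = R0 + s = 14 + 32.5607 = 46.5607
θ=315.4°: R = R0 + s = 14 + 19.5457 = 33.5457

θ=252.3°: 46.5607
θ=315.4°: 33.5457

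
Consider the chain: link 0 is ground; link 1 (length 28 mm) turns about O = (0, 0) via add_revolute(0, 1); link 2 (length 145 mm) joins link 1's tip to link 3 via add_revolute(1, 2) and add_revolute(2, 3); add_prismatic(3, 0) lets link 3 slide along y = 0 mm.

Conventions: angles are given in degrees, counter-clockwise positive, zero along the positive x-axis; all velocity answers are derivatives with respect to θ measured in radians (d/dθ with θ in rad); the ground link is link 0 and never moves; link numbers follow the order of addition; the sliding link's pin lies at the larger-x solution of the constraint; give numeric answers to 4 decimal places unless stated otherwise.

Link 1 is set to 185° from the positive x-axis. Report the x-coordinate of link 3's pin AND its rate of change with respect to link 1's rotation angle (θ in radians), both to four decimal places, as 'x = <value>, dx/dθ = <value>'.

geometry: r = 28 mm, L = 145 mm, e = 0 mm
crank pin P = (r cos θ, r sin θ) = (-27.893452, -2.440361)
h = r sin θ − e = -2.440361 − 0 = -2.440361
x = r cos θ + √(L² − h²) = -27.893452 + 144.979463 = 117.086011
dx/dθ = −r sin θ − h·r cos θ/√(L² − h²) (θ in radians; h = -2.440361) = 1.970845

x = 117.0860, dx/dθ = 1.9708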